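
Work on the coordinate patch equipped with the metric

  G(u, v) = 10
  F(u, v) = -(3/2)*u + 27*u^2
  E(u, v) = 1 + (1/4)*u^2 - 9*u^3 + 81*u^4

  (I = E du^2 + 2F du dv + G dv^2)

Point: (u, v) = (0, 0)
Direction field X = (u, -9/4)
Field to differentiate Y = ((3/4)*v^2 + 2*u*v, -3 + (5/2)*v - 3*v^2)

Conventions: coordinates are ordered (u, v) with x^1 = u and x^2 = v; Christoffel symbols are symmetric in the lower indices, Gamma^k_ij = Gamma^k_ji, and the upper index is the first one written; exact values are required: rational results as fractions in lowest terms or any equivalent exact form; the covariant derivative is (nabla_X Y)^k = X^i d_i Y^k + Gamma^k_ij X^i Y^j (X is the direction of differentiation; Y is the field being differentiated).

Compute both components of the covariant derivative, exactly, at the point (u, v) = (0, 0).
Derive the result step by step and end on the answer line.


E = 1, F = 0, G = 10 at the point
E_u = 0, E_v = 0, F_u = -3/2, F_v = 0, G_u = 0, G_v = 0
EG - F^2 = 10;  g^inv = (1/10) * [[10, 0], [0, 1]]
first-kind symbols [ij,l] = (1/2)(d_i g_jl + d_j g_il - d_l g_ij): [uu,u] = E_u/2 = 0, [uu,v] = F_u - E_v/2 = -3/2, [uv,u] = E_v/2 = 0, [uv,v] = G_u/2 = 0, [vv,u] = F_v - G_u/2 = 0, [vv,v] = G_v/2 = 0
Gamma^u_ij = (G*[ij,u] - F*[ij,v])/(EG - F^2), Gamma^v_ij = (E*[ij,v] - F*[ij,u])/(EG - F^2)
Gamma_uuu = 0, Gamma_uuv = 0, Gamma_uvv = 0, Gamma_vuu = -3/20, Gamma_vuv = 0, Gamma_vvv = 0
X = (0, -9/4), Y = (0, -3) at the point

Answer: (nabla_X Y)^u = 0, (nabla_X Y)^v = -45/8


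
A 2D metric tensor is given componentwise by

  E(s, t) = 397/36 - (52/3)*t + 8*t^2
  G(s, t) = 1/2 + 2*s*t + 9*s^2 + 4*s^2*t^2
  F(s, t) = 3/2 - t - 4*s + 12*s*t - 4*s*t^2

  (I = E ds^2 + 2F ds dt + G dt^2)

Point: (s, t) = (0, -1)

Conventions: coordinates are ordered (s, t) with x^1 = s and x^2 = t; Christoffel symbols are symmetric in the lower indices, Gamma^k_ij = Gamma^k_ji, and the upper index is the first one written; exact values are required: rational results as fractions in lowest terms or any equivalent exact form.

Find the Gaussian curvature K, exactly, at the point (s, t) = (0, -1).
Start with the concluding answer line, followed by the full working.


Answer: K = 414648/737881

E = 1309/36, F = 5/2, G = 1/2, EG - F^2 = 859/72 at the point
E_s = 0, E_t = -100/3, F_s = -20, F_t = -1, G_s = -2, G_t = 0
E_tt = 16, F_st = 20, G_ss = 26
Evaluate Brioschi's two determinant matrices M1, M2 and divide by (EG - F^2)^2.
M1 = [[-E_tt/2 + F_st - G_ss/2, E_s/2, F_s - E_t/2], [F_t - G_s/2, E, F], [G_t/2, F, G]] = [[-1, 0, -10/3], [0, 1309/36, 5/2], [0, 5/2, 1/2]]; det M1 = -859/72
M2 = [[0, E_t/2, G_s/2], [E_t/2, E, F], [G_s/2, F, G]] = [[0, -50/3, -1], [-50/3, 1309/36, 5/2], [-1, 5/2, 1/2]]; det M2 = -1103/12
det M1 - det M2 = 5759/72; K = 5759/72 / (859/72)^2 = 414648/737881


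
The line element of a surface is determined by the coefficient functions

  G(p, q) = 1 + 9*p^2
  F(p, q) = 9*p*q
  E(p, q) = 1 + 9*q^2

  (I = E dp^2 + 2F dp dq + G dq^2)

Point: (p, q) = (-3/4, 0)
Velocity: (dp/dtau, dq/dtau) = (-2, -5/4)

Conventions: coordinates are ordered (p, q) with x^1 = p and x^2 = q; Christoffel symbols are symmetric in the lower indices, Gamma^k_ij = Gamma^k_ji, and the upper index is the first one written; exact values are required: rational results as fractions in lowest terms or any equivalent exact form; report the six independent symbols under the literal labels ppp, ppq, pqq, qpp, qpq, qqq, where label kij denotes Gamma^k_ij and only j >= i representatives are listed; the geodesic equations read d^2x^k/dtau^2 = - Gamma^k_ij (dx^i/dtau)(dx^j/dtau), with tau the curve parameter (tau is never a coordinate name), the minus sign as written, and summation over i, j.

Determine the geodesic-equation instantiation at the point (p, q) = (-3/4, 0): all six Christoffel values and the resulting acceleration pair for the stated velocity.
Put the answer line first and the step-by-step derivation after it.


Answer: Gamma_ppp = 0, Gamma_ppq = 0, Gamma_pqq = 0, Gamma_qpp = 0, Gamma_qpq = -108/97, Gamma_qqq = 0; accelerations (d^2p/dtau^2, d^2q/dtau^2) = (0, 540/97)

E = 1, F = 0, G = 97/16 at the point
E_p = 0, E_q = 0, F_p = 0, F_q = -27/4, G_p = -27/2, G_q = 0
EG - F^2 = 97/16;  g^inv = (16/97) * [[97/16, 0], [0, 1]]
first-kind symbols [ij,l] = (1/2)(d_i g_jl + d_j g_il - d_l g_ij): [pp,p] = E_p/2 = 0, [pp,q] = F_p - E_q/2 = 0, [pq,p] = E_q/2 = 0, [pq,q] = G_p/2 = -27/4, [qq,p] = F_q - G_p/2 = 0, [qq,q] = G_q/2 = 0
Gamma^p_ij = (G*[ij,p] - F*[ij,q])/(EG - F^2), Gamma^q_ij = (E*[ij,q] - F*[ij,p])/(EG - F^2)
Gamma_ppp = 0, Gamma_ppq = 0, Gamma_pqq = 0, Gamma_qpp = 0, Gamma_qpq = -108/97, Gamma_qqq = 0
d^2p/dtau^2 = -(Gamma_ppp*(-2)^2 + 2*Gamma_ppq*(-2)*(-5/4) + Gamma_pqq*(-5/4)^2) = 0
d^2q/dtau^2 = -(Gamma_qpp*(-2)^2 + 2*Gamma_qpq*(-2)*(-5/4) + Gamma_qqq*(-5/4)^2) = 540/97


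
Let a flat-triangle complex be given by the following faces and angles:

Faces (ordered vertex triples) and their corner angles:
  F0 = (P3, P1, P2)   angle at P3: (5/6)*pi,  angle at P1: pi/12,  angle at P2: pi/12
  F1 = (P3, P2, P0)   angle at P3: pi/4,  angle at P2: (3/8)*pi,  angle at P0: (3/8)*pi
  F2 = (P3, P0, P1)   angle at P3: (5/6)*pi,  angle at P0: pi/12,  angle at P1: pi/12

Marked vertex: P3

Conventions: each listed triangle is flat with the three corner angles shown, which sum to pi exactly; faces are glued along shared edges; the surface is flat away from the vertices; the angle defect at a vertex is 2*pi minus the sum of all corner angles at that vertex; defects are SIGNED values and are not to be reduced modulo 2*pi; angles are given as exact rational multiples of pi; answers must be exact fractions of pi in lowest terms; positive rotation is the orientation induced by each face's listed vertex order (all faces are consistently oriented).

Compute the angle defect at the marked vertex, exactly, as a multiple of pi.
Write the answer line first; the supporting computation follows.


Answer: defect(P3) = pi/12

Sum of corner angles at P3: (23/12)*pi
defect = 2*pi - (23/12)*pi


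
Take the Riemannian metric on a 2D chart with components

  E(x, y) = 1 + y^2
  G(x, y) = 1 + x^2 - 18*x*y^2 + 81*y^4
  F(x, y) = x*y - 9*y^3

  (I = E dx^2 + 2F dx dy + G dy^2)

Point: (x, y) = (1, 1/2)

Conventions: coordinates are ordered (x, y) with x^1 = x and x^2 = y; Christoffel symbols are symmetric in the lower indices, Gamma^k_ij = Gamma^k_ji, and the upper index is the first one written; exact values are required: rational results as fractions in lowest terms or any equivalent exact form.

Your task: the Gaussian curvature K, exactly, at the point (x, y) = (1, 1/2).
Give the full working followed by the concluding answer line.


E = 5/4, F = -5/8, G = 41/16, EG - F^2 = 45/16 at the point
E_x = 0, E_y = 1, F_x = 1/2, F_y = -23/4, G_x = -5/2, G_y = 45/2
E_yy = 2, F_xy = 1, G_xx = 2
Apply the Brioschi formula K = (det M1 - det M2)/(EG - F^2)^2 over the derivative matrices of E, F, G.
M1 = [[-E_yy/2 + F_xy - G_xx/2, E_x/2, F_x - E_y/2], [F_y - G_x/2, E, F], [G_y/2, F, G]] = [[-1, 0, 0], [-9/2, 5/4, -5/8], [45/4, -5/8, 41/16]]; det M1 = -45/16
M2 = [[0, E_y/2, G_x/2], [E_y/2, E, F], [G_x/2, F, G]] = [[0, 1/2, -5/4], [1/2, 5/4, -5/8], [-5/4, -5/8, 41/16]]; det M2 = -29/16
det M1 - det M2 = -1; K = -1 / (45/16)^2 = -256/2025

Answer: K = -256/2025


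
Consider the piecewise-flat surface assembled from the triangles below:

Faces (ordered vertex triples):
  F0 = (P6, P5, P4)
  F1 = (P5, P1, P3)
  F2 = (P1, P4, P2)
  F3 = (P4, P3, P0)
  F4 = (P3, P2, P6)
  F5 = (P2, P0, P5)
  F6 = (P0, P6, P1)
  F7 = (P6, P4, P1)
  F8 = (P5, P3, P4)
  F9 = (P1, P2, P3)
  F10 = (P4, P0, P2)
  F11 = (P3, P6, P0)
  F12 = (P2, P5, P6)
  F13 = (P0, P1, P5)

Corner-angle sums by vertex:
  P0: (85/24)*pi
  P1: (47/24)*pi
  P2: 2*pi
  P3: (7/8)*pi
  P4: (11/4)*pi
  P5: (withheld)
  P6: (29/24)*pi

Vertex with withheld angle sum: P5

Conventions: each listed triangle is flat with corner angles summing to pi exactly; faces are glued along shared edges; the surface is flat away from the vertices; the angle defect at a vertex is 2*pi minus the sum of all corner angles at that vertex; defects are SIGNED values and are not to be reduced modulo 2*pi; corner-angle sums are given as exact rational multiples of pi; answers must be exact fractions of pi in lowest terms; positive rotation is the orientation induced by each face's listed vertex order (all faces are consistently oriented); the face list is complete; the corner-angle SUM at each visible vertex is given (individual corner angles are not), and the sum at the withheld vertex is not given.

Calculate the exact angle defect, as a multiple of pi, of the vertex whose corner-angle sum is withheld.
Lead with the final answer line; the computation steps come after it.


Answer: defect(P5) = pi/3

V = 7, E = 21, F = 14; chi = V - E + F = 0
Gauss-Bonnet: total defect = 2*pi*chi = 0; visible defects sum to -pi/3


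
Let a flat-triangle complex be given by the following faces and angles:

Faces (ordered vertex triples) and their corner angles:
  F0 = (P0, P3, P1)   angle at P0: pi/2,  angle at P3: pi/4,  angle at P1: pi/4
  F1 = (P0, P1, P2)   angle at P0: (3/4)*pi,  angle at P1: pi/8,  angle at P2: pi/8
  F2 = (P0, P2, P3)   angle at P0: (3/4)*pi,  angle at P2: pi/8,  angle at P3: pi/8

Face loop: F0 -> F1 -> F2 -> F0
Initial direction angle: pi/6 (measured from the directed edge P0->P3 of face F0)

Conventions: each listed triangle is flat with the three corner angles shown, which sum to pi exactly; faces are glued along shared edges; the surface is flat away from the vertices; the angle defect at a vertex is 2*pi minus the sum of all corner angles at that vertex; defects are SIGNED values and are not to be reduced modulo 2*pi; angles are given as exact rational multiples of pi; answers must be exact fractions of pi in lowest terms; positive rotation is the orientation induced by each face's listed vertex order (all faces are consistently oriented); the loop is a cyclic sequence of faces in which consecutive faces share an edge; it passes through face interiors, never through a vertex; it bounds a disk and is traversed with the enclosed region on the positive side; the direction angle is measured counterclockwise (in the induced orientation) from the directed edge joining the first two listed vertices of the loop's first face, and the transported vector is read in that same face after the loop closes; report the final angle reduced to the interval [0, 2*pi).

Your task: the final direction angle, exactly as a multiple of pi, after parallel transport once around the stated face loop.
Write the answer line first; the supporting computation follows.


Answer: final direction angle = pi/6

enclosed vertex P0: corner angles sum to 2*pi, defect = 2*pi - 2*pi = 0
adding the enclosed defects to the starting angle (mod 2*pi, induced orientation) gives the holonomy
final angle = pi/6 + 0 = pi/6 (mod 2*pi)


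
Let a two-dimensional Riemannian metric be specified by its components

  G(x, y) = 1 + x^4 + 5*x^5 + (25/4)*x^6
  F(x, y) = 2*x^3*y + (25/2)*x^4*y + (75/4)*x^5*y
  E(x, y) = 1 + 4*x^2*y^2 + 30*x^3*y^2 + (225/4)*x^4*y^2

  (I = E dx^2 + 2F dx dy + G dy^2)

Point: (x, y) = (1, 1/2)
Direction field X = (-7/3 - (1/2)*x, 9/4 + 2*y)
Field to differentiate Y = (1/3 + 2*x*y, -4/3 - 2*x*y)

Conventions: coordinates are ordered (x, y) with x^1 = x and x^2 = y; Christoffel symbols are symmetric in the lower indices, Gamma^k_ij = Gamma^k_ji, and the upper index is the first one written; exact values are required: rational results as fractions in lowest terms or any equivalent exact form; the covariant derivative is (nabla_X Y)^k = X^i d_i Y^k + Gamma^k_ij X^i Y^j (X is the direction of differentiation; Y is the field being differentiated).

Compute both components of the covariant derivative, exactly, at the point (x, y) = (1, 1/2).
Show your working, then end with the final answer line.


E = 377/16, F = 133/8, G = 53/4 at the point
E_x = 323/4, E_y = 361/4, F_x = 599/8, F_y = 133/4, G_x = 133/2, G_y = 0
EG - F^2 = 573/16;  g^inv = (16/573) * [[53/4, -133/8], [-133/8, 377/16]]
first-kind symbols [ij,l] = (1/2)(d_i g_jl + d_j g_il - d_l g_ij): [xx,x] = E_x/2 = 323/8, [xx,y] = F_x - E_y/2 = 119/4, [xy,x] = E_y/2 = 361/8, [xy,y] = G_x/2 = 133/4, [yy,x] = F_y - G_x/2 = 0, [yy,y] = G_y/2 = 0
Gamma^x_ij = (G*[ij,x] - F*[ij,y])/(EG - F^2), Gamma^y_ij = (E*[ij,y] - F*[ij,x])/(EG - F^2)
Gamma_xxx = 646/573, Gamma_xxy = 722/573, Gamma_xyy = 0, Gamma_yxx = 476/573, Gamma_yxy = 532/573, Gamma_yyy = 0
X = (-17/6, 13/4), Y = (4/3, -7/3) at the point

Answer: (nabla_X Y)^x = 68062/5157, (nabla_X Y)^y = 17309/5157


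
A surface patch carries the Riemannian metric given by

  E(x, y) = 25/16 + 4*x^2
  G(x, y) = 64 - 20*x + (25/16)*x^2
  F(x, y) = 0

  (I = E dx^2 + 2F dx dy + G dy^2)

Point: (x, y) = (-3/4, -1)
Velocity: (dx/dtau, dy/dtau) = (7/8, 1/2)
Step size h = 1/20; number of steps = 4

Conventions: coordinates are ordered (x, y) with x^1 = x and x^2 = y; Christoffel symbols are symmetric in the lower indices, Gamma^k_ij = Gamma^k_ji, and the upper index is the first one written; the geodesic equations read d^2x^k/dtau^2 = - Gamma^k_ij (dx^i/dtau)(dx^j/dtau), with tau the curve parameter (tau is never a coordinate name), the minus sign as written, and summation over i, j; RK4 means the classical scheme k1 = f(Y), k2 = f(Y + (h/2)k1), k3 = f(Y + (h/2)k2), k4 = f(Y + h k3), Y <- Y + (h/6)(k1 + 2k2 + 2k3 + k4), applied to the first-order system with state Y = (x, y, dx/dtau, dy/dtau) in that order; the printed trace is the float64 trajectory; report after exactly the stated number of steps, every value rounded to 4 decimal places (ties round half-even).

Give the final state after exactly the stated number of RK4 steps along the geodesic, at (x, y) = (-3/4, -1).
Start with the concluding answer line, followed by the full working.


Answer: x = -0.5797, y = -0.8975, dx/dtau = 0.8154, dy/dtau = 0.5247

f(Y) = (dx/dtau, dy/dtau, -Gamma^x_ij Y'^i Y'^j, -Gamma^y_ij Y'^i Y'^j) with the Gammas evaluated at the stage position; h = 0.050000; intermediate values shown to 6 dp
step 0: x = -0.7500, y = -1.0000, dx/dtau = 0.8750, dy/dtau = 0.5000
step 1:
  k1: at (x, y) = (-0.750000, -1.000000), (dx/dtau, dy/dtau) = (0.875000, 0.500000); Gamma_xxx = -0.786885, Gamma_xxy = 0.000000, Gamma_xyy = 2.930328, Gamma_yxx = 0.000000, Gamma_yxy = -0.139860, Gamma_yyy = 0.000000; k1 = (0.875000, 0.500000, -0.130123, 0.122378)
  k2: at (x, y) = (-0.728125, -0.987500), (dx/dtau, dy/dtau) = (0.871747, 0.503059); Gamma_xxx = -0.790760, Gamma_xxy = 0.000000, Gamma_xyy = 3.023948, Gamma_yxx = 0.000000, Gamma_yxy = -0.140289, Gamma_yyy = 0.000000; k2 = (0.871747, 0.503059, -0.164334, 0.123045)
  k3: at (x, y) = (-0.728206, -0.987424), (dx/dtau, dy/dtau) = (0.870892, 0.503076); Gamma_xxx = -0.790747, Gamma_xxy = 0.000000, Gamma_xyy = 3.023593, Gamma_yxx = 0.000000, Gamma_yxy = -0.140288, Gamma_yyy = 0.000000; k3 = (0.870892, 0.503076, -0.165484, 0.122927)
  k4: at (x, y) = (-0.706455, -0.974846), (dx/dtau, dy/dtau) = (0.866726, 0.506146); Gamma_xxx = -0.794034, Gamma_xxy = 0.000000, Gamma_xyy = 3.120092, Gamma_yxx = 0.000000, Gamma_yxy = -0.140717, Gamma_yyy = 0.000000; k4 = (0.866726, 0.506146, -0.202829, 0.123462)
  Y <- Y + (h/6)(k1 + 2k2 + 2k3 + k4): x = -0.7064, y = -0.9748, dx/dtau = 0.8667, dy/dtau = 0.5061
step 2:
  k1: at (x, y) = (-0.706442, -0.974847), (dx/dtau, dy/dtau) = (0.866728, 0.506148); Gamma_xxx = -0.794036, Gamma_xxy = 0.000000, Gamma_xyy = 3.120154, Gamma_yxx = 0.000000, Gamma_yxy = -0.140717, Gamma_yyy = 0.000000; k1 = (0.866728, 0.506148, -0.202846, 0.123463)
  k2: at (x, y) = (-0.684773, -0.962193), (dx/dtau, dy/dtau) = (0.861657, 0.509235); Gamma_xxx = -0.796675, Gamma_xxy = 0.000000, Gamma_xyy = 3.219735, Gamma_yxx = 0.000000, Gamma_yxy = -0.141148, Gamma_yyy = 0.000000; k2 = (0.861657, 0.509235, -0.243448, 0.123867)
  k3: at (x, y) = (-0.684900, -0.962116), (dx/dtau, dy/dtau) = (0.860642, 0.509245); Gamma_xxx = -0.796661, Gamma_xxy = 0.000000, Gamma_xyy = 3.219142, Gamma_yxx = 0.000000, Gamma_yxy = -0.141145, Gamma_yyy = 0.000000; k3 = (0.860642, 0.509245, -0.244730, 0.123722)
  k4: at (x, y) = (-0.663410, -0.949384), (dx/dtau, dy/dtau) = (0.854492, 0.512334); Gamma_xxx = -0.798579, Gamma_xxy = 0.000000, Gamma_xyy = 3.321320, Gamma_yxx = 0.000000, Gamma_yxy = -0.141575, Gamma_yyy = 0.000000; k4 = (0.854492, 0.512334, -0.288714, 0.123959)
  Y <- Y + (h/6)(k1 + 2k2 + 2k3 + k4): x = -0.6634, y = -0.9494, dx/dtau = 0.8545, dy/dtau = 0.5123
step 3:
  k1: at (x, y) = (-0.663393, -0.949385), (dx/dtau, dy/dtau) = (0.854496, 0.512337); Gamma_xxx = -0.798580, Gamma_xxy = 0.000000, Gamma_xyy = 3.321400, Gamma_yxx = 0.000000, Gamma_yxy = -0.141575, Gamma_yyy = 0.000000; k1 = (0.854496, 0.512337, -0.288736, 0.123960)
  k2: at (x, y) = (-0.642031, -0.936576), (dx/dtau, dy/dtau) = (0.847277, 0.515436); Gamma_xxx = -0.799711, Gamma_xxy = 0.000000, Gamma_xyy = 3.426377, Gamma_yxx = 0.000000, Gamma_yxy = -0.142004, Gamma_yyy = 0.000000; k2 = (0.847277, 0.515436, -0.336203, 0.124032)
  k3: at (x, y) = (-0.642211, -0.936499), (dx/dtau, dy/dtau) = (0.846091, 0.515437); Gamma_xxx = -0.799705, Gamma_xxy = 0.000000, Gamma_xyy = 3.425476, Gamma_yxx = 0.000000, Gamma_yxy = -0.142001, Gamma_yyy = 0.000000; k3 = (0.846091, 0.515437, -0.337581, 0.123855)
  k4: at (x, y) = (-0.621089, -0.923613), (dx/dtau, dy/dtau) = (0.837617, 0.518529); Gamma_xxx = -0.799984, Gamma_xxy = 0.000000, Gamma_xyy = 3.532583, Gamma_yxx = 0.000000, Gamma_yxy = -0.142428, Gamma_yyy = 0.000000; k4 = (0.837617, 0.518529, -0.388544, 0.123721)
  Y <- Y + (h/6)(k1 + 2k2 + 2k3 + k4): x = -0.6211, y = -0.9236, dx/dtau = 0.8376, dy/dtau = 0.5185
step 4:
  k1: at (x, y) = (-0.621069, -0.923613), (dx/dtau, dy/dtau) = (0.837622, 0.518532); Gamma_xxx = -0.799984, Gamma_xxy = 0.000000, Gamma_xyy = 3.532682, Gamma_yxx = 0.000000, Gamma_yxy = -0.142428, Gamma_yyy = 0.000000; k1 = (0.837622, 0.518532, -0.388574, 0.123723)
  k2: at (x, y) = (-0.600129, -0.910649), (dx/dtau, dy/dtau) = (0.827908, 0.521625); Gamma_xxx = -0.799341, Gamma_xxy = 0.000000, Gamma_xyy = 3.642114, Gamma_yxx = 0.000000, Gamma_yxy = -0.142855, Gamma_yyy = 0.000000; k2 = (0.827908, 0.521625, -0.443100, 0.123386)
  k3: at (x, y) = (-0.600372, -0.910572), (dx/dtau, dy/dtau) = (0.826545, 0.521617); Gamma_xxx = -0.799354, Gamma_xxy = 0.000000, Gamma_xyy = 3.640827, Gamma_yxx = 0.000000, Gamma_yxy = -0.142850, Gamma_yyy = 0.000000; k3 = (0.826545, 0.521617, -0.444511, 0.123176)
  k4: at (x, y) = (-0.579742, -0.897532), (dx/dtau, dy/dtau) = (0.815397, 0.524691); Gamma_xxx = -0.797745, Gamma_xxy = 0.000000, Gamma_xyy = 3.751705, Gamma_yxx = 0.000000, Gamma_yxy = -0.143272, Gamma_yyy = 0.000000; k4 = (0.815397, 0.524691, -0.502448, 0.122592)
  Y <- Y + (h/6)(k1 + 2k2 + 2k3 + k4): x = -0.5797, y = -0.8975, dx/dtau = 0.8154, dy/dtau = 0.5247


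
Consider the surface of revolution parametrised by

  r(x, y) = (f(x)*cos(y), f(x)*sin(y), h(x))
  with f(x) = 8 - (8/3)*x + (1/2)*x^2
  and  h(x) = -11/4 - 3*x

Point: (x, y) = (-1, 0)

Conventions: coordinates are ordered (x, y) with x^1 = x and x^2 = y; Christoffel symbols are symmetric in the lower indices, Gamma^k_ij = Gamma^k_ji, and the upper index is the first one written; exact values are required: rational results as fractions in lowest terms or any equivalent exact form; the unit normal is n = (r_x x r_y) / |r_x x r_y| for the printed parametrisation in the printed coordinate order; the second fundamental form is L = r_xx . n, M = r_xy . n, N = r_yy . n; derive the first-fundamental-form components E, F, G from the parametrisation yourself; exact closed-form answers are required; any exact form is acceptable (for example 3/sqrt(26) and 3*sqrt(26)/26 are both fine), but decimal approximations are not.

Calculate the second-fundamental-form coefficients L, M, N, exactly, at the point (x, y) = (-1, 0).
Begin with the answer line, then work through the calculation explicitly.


Answer: L = 9*sqrt(202)/202, M = 0, N = -201*sqrt(202)/404

f = 67/6, f' = -11/3, f'' = 1, h' = -3, h'' = 0
E = 202/9, F = 0, G = 4489/36; answer radicand W^2 = 202/9
unnormalised second-form numerators: l = 3, m = 0, n = -67/2; L = l/sqrt(202/9), and similarly M = m/sqrt(W^2), N = n/sqrt(W^2)


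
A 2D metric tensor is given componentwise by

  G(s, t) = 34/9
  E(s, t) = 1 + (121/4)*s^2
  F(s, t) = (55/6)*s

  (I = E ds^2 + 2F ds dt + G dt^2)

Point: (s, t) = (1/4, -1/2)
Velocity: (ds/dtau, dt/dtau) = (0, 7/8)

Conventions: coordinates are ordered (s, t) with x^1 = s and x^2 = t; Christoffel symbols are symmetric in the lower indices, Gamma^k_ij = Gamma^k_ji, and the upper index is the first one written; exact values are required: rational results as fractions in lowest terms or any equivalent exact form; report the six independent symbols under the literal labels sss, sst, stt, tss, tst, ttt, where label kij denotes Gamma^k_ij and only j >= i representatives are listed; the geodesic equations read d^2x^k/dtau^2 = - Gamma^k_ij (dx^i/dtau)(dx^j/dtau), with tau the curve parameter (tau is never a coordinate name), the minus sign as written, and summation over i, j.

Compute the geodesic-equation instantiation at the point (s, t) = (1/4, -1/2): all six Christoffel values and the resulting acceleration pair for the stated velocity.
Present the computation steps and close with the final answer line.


E = 185/64, F = 55/24, G = 34/9 at the point
E_s = 121/8, E_t = 0, F_s = 55/6, F_t = 0, G_s = 0, G_t = 0
EG - F^2 = 3265/576;  g^inv = (576/3265) * [[34/9, -55/24], [-55/24, 185/64]]
first-kind symbols [ij,l] = (1/2)(d_i g_jl + d_j g_il - d_l g_ij): [ss,s] = E_s/2 = 121/16, [ss,t] = F_s - E_t/2 = 55/6, [st,s] = E_t/2 = 0, [st,t] = G_s/2 = 0, [tt,s] = F_t - G_s/2 = 0, [tt,t] = G_t/2 = 0
Gamma^s_ij = (G*[ij,s] - F*[ij,t])/(EG - F^2), Gamma^t_ij = (E*[ij,t] - F*[ij,s])/(EG - F^2)
Gamma_sss = 4356/3265, Gamma_sst = 0, Gamma_stt = 0, Gamma_tss = 1056/653, Gamma_tst = 0, Gamma_ttt = 0
d^2s/dtau^2 = -(Gamma_sss*(0)^2 + 2*Gamma_sst*(0)*(7/8) + Gamma_stt*(7/8)^2) = 0
d^2t/dtau^2 = -(Gamma_tss*(0)^2 + 2*Gamma_tst*(0)*(7/8) + Gamma_ttt*(7/8)^2) = 0

Answer: Gamma_sss = 4356/3265, Gamma_sst = 0, Gamma_stt = 0, Gamma_tss = 1056/653, Gamma_tst = 0, Gamma_ttt = 0; accelerations (d^2s/dtau^2, d^2t/dtau^2) = (0, 0)


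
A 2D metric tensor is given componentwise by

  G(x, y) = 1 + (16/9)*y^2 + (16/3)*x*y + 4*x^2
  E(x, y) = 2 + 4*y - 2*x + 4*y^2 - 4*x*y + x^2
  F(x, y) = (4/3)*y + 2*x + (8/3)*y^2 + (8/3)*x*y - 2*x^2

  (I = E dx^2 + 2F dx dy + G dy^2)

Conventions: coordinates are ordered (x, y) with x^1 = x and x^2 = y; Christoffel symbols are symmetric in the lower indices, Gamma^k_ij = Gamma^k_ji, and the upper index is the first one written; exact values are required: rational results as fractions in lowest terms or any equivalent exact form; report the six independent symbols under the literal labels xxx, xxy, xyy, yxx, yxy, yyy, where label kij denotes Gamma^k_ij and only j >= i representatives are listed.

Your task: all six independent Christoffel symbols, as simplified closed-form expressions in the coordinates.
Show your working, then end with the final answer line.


E = 2 + 4*y - 2*x + 4*y^2 - 4*x*y + x^2; F = (4/3)*y + 2*x + (8/3)*y^2 + (8/3)*x*y - 2*x^2; G = 1 + (16/9)*y^2 + (16/3)*x*y + 4*x^2
Gamma^k_ij = (1/2) g^{kl} (d_i g_jl + d_j g_il - d_l g_ij), with g^inv = (1/(EG-F^2)) [[G, -F], [-F, E]]
first partials: E_x = -2 - 4*y + 2*x, E_y = 4 + 8*y - 4*x, F_x = 2 + (8/3)*y - 4*x, F_y = 4/3 + (16/3)*y + (8/3)*x, G_x = (16/3)*y + 8*x, G_y = (32/9)*y + (16/3)*x
D = EG - F^2 = 2 + 4*y - 2*x + (52/9)*y^2 + (4/3)*x*y + 5*x^2
expanded: Gamma^x_xx = (G E_x - 2F F_x + F E_y)/(2D), Gamma^x_xy = (G E_y - F G_x)/(2D), Gamma^x_yy = (2G F_y - G G_x - F G_y)/(2D), Gamma^y_xx = (2E F_x - E E_y - F E_x)/(2D), Gamma^y_xy = (E G_x - F E_y)/(2D), Gamma^y_yy = (E G_y - 2F F_y + F G_x)/(2D); substitute and cancel common factors

Answer: Gamma_xxx = (9*x - 18*y - 9)/(45*x^2 + 12*x*y - 18*x + 52*y^2 + 36*y + 18), Gamma_xxy = (-18*x + 36*y + 18)/(45*x^2 + 12*x*y - 18*x + 52*y^2 + 36*y + 18), Gamma_xyy = (-12*x + 24*y + 12)/(45*x^2 + 12*x*y - 18*x + 52*y^2 + 36*y + 18), Gamma_yxx = (-18*x - 12*y)/(45*x^2 + 12*x*y - 18*x + 52*y^2 + 36*y + 18), Gamma_yxy = (36*x + 24*y)/(45*x^2 + 12*x*y - 18*x + 52*y^2 + 36*y + 18), Gamma_yyy = (24*x + 16*y)/(45*x^2 + 12*x*y - 18*x + 52*y^2 + 36*y + 18)


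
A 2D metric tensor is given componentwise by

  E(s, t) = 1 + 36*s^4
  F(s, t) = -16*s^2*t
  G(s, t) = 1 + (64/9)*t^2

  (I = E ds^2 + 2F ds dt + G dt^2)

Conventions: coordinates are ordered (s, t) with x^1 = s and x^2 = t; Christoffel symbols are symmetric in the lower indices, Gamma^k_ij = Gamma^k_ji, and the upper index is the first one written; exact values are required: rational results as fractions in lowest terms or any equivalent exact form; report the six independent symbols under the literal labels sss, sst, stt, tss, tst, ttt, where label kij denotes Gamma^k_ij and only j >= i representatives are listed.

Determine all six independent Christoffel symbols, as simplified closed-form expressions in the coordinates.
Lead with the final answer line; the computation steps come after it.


Answer: Gamma_sss = 648*s^3/(324*s^4 + 64*t^2 + 9), Gamma_sst = 0, Gamma_stt = -144*s^2/(324*s^4 + 64*t^2 + 9), Gamma_tss = -288*s*t/(324*s^4 + 64*t^2 + 9), Gamma_tst = 0, Gamma_ttt = 64*t/(324*s^4 + 64*t^2 + 9)

E = 1 + 36*s^4; F = -16*s^2*t; G = 1 + (64/9)*t^2
Gamma^k_ij = (1/2) g^{kl} (d_i g_jl + d_j g_il - d_l g_ij), with g^inv = (1/(EG-F^2)) [[G, -F], [-F, E]]
first partials: E_s = 144*s^3, E_t = 0, F_s = -32*s*t, F_t = -16*s^2, G_s = 0, G_t = (128/9)*t
D = EG - F^2 = 1 + (64/9)*t^2 + 36*s^4
expanded: Gamma^s_ss = (G E_s - 2F F_s + F E_t)/(2D), Gamma^s_st = (G E_t - F G_s)/(2D), Gamma^s_tt = (2G F_t - G G_s - F G_t)/(2D), Gamma^t_ss = (2E F_s - E E_t - F E_s)/(2D), Gamma^t_st = (E G_s - F E_t)/(2D), Gamma^t_tt = (E G_t - 2F F_t + F G_s)/(2D); substitute and cancel common factors


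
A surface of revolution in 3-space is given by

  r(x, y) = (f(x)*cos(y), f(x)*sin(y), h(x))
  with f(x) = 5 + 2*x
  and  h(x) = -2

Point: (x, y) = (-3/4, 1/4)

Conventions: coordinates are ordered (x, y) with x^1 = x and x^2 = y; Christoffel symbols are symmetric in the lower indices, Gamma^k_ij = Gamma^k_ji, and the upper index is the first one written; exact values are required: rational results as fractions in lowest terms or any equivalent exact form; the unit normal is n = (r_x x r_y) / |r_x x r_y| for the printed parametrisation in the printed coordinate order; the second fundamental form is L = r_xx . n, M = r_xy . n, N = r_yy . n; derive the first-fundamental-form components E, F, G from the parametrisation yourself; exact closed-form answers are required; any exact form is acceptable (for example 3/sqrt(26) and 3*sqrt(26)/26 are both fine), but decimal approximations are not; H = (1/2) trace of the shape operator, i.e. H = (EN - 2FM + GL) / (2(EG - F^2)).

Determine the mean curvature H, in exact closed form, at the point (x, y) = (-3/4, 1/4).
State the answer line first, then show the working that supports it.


Answer: H = 0

f = 7/2, f' = 2, f'' = 0, h' = 0, h'' = 0
E = 4, F = 0, G = 49/4; answer radicand W^2 = 4
unnormalised second-form numerators: l = 0, m = 0, n = 0; L = l/sqrt(4), and similarly M = m/sqrt(W^2), N = n/sqrt(W^2)
H = (E*n - 2*F*m + G*l) / (2*(EG - F^2)*sqrt(W^2)); E*n - 2*F*m + G*l = 0, EG - F^2 = 49, so H = (0)/sqrt(4)


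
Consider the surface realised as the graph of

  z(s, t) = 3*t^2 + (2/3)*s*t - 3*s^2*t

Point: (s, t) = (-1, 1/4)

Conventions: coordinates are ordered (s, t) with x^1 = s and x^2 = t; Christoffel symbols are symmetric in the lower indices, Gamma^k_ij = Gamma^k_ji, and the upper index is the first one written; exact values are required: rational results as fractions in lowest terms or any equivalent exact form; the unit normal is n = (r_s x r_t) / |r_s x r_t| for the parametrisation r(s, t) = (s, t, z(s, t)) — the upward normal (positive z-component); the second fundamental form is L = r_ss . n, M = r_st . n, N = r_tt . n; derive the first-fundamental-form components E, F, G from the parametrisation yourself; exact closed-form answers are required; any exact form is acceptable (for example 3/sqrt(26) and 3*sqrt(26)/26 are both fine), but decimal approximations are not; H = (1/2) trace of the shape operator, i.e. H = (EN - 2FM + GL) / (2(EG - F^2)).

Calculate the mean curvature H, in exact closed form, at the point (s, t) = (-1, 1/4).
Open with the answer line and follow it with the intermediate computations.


Answer: H = 13451*sqrt(305)/186050

z_s = 5/3, z_t = -13/6, z_ss = -3/2, z_st = 20/3, z_tt = 6
E = 34/9, F = -65/18, G = 205/36; answer radicand W^2 = 305/36
unnormalised second-form numerators: l = -3/2, m = 20/3, n = 6; L = l/sqrt(305/36), and similarly M = m/sqrt(W^2), N = n/sqrt(W^2)
H = (E*n - 2*F*m + G*l) / (2*(EG - F^2)*sqrt(W^2)); E*n - 2*F*m + G*l = 13451/216, EG - F^2 = 305/36, so H = (13451/3660)/sqrt(305/36)


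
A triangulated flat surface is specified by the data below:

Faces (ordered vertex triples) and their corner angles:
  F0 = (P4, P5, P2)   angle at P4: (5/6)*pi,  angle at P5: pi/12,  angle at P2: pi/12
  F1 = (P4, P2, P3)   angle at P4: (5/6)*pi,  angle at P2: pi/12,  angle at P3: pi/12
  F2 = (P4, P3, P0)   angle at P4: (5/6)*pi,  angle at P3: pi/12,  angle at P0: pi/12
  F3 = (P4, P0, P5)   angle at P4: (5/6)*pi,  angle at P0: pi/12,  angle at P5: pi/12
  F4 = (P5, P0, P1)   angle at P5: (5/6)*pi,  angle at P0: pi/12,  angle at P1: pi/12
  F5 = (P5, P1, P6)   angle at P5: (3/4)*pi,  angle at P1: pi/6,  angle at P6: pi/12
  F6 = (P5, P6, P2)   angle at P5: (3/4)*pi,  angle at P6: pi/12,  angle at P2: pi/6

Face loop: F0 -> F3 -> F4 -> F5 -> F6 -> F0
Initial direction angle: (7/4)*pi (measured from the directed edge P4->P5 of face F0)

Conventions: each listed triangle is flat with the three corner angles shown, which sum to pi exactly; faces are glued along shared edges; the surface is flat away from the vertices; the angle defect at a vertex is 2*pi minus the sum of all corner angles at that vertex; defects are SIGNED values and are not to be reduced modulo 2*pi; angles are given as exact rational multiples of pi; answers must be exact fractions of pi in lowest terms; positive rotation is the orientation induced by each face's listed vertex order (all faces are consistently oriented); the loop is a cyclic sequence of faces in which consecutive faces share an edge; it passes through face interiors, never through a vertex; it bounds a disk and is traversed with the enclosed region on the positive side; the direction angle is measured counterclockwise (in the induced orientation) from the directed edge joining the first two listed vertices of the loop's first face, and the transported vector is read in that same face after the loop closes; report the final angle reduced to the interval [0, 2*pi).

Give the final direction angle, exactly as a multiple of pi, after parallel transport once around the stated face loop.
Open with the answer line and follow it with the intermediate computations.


Answer: final direction angle = (5/4)*pi

enclosed vertex P5: corner angles sum to (5/2)*pi, defect = 2*pi - (5/2)*pi = -pi/2
transport around the loop rotates by the sum of enclosed defects; add to the initial angle mod 2*pi
final angle = (7/4)*pi - pi/2 = (5/4)*pi (mod 2*pi)


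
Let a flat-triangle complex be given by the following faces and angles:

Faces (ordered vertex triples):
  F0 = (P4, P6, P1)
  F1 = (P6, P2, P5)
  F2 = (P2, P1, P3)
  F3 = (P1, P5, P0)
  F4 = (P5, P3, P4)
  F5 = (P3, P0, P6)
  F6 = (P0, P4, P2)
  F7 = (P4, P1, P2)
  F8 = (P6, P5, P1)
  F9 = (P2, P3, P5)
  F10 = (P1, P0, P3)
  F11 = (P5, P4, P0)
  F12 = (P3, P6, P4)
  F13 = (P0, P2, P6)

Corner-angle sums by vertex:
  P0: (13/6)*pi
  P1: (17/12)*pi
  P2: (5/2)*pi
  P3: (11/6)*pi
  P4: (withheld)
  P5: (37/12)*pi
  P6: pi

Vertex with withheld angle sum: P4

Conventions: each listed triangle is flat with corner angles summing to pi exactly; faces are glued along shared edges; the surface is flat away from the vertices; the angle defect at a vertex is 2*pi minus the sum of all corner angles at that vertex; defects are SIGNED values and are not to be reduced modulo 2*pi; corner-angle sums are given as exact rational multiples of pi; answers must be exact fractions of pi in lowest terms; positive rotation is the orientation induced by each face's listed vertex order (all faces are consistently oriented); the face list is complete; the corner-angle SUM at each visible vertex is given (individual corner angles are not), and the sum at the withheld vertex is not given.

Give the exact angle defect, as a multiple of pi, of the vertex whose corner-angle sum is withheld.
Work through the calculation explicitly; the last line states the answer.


V = 7, E = 21, F = 14; chi = V - E + F = 0
Gauss-Bonnet: total defect = 2*pi*chi = 0; visible defects sum to 0

Answer: defect(P4) = 0


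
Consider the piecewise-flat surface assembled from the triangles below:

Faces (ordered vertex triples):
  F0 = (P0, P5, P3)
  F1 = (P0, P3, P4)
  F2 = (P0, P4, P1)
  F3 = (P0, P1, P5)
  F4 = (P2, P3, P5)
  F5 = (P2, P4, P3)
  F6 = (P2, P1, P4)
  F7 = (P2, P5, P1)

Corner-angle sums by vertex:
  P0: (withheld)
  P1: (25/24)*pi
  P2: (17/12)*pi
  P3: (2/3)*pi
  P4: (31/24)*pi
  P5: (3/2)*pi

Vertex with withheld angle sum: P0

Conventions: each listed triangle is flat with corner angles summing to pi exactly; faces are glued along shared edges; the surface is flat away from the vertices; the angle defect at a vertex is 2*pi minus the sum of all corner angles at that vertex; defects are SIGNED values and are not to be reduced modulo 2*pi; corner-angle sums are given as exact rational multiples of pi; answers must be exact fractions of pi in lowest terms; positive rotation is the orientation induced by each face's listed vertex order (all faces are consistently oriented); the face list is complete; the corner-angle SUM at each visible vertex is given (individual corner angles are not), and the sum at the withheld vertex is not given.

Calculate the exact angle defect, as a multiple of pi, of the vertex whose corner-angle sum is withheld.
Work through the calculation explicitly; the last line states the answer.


V = 6, E = 12, F = 8; chi = V - E + F = 2
Gauss-Bonnet: total defect = 2*pi*chi = 4*pi; visible defects sum to (49/12)*pi

Answer: defect(P0) = -pi/12


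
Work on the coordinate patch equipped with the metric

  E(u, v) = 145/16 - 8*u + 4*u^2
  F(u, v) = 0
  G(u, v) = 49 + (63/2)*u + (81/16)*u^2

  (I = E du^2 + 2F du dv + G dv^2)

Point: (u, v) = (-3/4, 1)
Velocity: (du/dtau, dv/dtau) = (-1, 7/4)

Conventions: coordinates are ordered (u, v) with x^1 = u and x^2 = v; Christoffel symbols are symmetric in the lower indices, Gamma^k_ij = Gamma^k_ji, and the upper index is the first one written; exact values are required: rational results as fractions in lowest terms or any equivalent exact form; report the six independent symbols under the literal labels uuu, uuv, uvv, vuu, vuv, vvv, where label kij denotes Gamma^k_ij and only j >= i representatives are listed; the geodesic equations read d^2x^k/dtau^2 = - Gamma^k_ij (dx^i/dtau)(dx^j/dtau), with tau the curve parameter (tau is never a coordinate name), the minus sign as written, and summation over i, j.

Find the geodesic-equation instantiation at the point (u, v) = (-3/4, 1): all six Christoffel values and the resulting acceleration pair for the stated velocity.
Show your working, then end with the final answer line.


E = 277/16, F = 0, G = 7225/256 at the point
E_u = -14, E_v = 0, F_u = 0, F_v = 0, G_u = 765/32, G_v = 0
EG - F^2 = 2001325/4096;  g^inv = (4096/2001325) * [[7225/256, 0], [0, 277/16]]
first-kind symbols [ij,l] = (1/2)(d_i g_jl + d_j g_il - d_l g_ij): [uu,u] = E_u/2 = -7, [uu,v] = F_u - E_v/2 = 0, [uv,u] = E_v/2 = 0, [uv,v] = G_u/2 = 765/64, [vv,u] = F_v - G_u/2 = -765/64, [vv,v] = G_v/2 = 0
Gamma^u_ij = (G*[ij,u] - F*[ij,v])/(EG - F^2), Gamma^v_ij = (E*[ij,v] - F*[ij,u])/(EG - F^2)
Gamma_uuu = -112/277, Gamma_uuv = 0, Gamma_uvv = -765/1108, Gamma_vuu = 0, Gamma_vuv = 36/85, Gamma_vvv = 0
d^2u/dtau^2 = -(Gamma_uuu*(-1)^2 + 2*Gamma_uuv*(-1)*(7/4) + Gamma_uvv*(7/4)^2) = 44653/17728
d^2v/dtau^2 = -(Gamma_vuu*(-1)^2 + 2*Gamma_vuv*(-1)*(7/4) + Gamma_vvv*(7/4)^2) = 126/85

Answer: Gamma_uuu = -112/277, Gamma_uuv = 0, Gamma_uvv = -765/1108, Gamma_vuu = 0, Gamma_vuv = 36/85, Gamma_vvv = 0; accelerations (d^2u/dtau^2, d^2v/dtau^2) = (44653/17728, 126/85)


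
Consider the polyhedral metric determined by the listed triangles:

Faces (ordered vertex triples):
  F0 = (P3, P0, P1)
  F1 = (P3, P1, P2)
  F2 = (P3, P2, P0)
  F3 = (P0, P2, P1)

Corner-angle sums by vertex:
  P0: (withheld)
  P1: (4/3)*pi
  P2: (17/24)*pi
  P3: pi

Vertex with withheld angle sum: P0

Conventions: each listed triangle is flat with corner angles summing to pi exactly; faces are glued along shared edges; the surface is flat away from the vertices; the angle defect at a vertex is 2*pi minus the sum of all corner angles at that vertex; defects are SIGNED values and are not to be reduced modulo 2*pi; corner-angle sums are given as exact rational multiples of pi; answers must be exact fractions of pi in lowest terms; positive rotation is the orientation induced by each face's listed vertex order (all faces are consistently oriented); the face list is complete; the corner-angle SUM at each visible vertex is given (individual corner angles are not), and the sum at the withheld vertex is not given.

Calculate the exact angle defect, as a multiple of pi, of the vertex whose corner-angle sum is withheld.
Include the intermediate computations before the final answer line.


V = 4, E = 6, F = 4; chi = V - E + F = 2
Gauss-Bonnet: total defect = 2*pi*chi = 4*pi; visible defects sum to (71/24)*pi

Answer: defect(P0) = (25/24)*pi


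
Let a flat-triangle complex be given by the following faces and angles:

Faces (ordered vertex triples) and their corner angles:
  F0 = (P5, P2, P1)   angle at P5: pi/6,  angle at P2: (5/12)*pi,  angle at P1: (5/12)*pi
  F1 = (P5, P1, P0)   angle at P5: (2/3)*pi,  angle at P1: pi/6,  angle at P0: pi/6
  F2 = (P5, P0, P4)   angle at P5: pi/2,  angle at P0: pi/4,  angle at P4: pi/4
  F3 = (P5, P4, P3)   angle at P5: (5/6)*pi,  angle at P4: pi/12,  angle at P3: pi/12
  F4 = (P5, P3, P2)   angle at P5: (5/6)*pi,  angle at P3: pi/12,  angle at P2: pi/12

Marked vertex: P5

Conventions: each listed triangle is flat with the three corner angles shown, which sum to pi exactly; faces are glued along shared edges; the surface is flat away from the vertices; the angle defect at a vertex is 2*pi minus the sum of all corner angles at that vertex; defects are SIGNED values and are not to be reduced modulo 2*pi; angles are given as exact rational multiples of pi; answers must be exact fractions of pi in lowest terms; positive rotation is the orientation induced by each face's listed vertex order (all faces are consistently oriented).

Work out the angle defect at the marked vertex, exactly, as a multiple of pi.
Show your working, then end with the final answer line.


Sum of corner angles at P5: 3*pi
defect = 2*pi - 3*pi

Answer: defect(P5) = -pi


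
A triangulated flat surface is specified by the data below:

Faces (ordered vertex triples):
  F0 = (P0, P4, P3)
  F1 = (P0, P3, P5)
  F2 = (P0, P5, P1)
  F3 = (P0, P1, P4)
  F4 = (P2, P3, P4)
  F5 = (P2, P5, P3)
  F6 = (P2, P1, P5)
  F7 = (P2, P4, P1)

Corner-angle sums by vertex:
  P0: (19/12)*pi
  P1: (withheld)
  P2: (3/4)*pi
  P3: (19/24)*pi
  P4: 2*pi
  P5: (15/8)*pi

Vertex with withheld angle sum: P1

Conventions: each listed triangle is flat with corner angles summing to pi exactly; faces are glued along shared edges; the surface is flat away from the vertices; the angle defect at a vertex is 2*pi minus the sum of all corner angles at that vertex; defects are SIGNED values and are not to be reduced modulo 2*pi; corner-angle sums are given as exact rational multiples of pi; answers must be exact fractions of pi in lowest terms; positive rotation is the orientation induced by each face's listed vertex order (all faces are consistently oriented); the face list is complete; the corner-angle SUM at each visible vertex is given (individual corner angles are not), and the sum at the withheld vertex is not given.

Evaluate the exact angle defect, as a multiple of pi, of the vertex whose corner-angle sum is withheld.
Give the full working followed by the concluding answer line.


V = 6, E = 12, F = 8; chi = V - E + F = 2
Gauss-Bonnet: total defect = 2*pi*chi = 4*pi; visible defects sum to 3*pi

Answer: defect(P1) = pi
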